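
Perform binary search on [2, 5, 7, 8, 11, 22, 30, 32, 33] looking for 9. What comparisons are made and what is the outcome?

Binary search for 9 in [2, 5, 7, 8, 11, 22, 30, 32, 33]:

lo=0, hi=8, mid=4, arr[mid]=11 -> 11 > 9, search left half
lo=0, hi=3, mid=1, arr[mid]=5 -> 5 < 9, search right half
lo=2, hi=3, mid=2, arr[mid]=7 -> 7 < 9, search right half
lo=3, hi=3, mid=3, arr[mid]=8 -> 8 < 9, search right half
lo=4 > hi=3, target 9 not found

Binary search determines that 9 is not in the array after 4 comparisons. The search space was exhausted without finding the target.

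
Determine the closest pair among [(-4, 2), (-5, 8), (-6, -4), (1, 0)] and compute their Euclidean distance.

Computing all pairwise distances among 4 points:

d((-4, 2), (-5, 8)) = 6.0828
d((-4, 2), (-6, -4)) = 6.3246
d((-4, 2), (1, 0)) = 5.3852 <-- minimum
d((-5, 8), (-6, -4)) = 12.0416
d((-5, 8), (1, 0)) = 10.0
d((-6, -4), (1, 0)) = 8.0623

Closest pair: (-4, 2) and (1, 0) with distance 5.3852

The closest pair is (-4, 2) and (1, 0) with Euclidean distance 5.3852. For 4 points, brute-force pairwise comparison is shown above. For large n, the divide-and-conquer algorithm (sort by x, recurse on halves, check the dividing strip) achieves O(n log n).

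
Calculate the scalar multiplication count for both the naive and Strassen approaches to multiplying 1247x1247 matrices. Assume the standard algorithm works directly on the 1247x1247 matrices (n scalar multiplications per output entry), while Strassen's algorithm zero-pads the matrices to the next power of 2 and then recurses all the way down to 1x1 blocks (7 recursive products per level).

Matrix multiplication for 1247x1247 matrices:

Strassen's algorithm requires power-of-2 dimensions. Pad 1247x1247 to 2048x2048 (next power of 2).

Standard algorithm: 1247^3 = 1939096223 multiplications
Strassen's algorithm: 7^(log2(2048)) = 7^11 = 1977326743 multiplications
Difference: 1939096223 - 1977326743 = -38230520 (Strassen uses MORE here due to padding overhead — for small or just-over-power-of-2 n, padding can outweigh the per-level savings)

Standard: 1939096223 multiplications (1247^3). Strassen: 1977326743 multiplications (7^11, after padding to 2048x2048). Strassen reduces 8 recursive multiplications to 7 at each level.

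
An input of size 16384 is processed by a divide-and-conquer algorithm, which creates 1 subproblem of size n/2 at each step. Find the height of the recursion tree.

For divide and conquer with division factor 2:

Problem sizes at each level:
Level 0: 16384
Level 1: 8192
Level 2: 4096
Level 3: 2048
Level 4: 1024
Level 5: 512
Level 6: 256
Level 7: 128
Level 8: 64
Level 9: 32
Level 10: 16
Level 11: 8
Level 12: 4
Level 13: 2
Level 14: 1

The root is level 0 and the size-1 base case is level 14 (the tree spans levels 0 through 14, i.e. 15 levels counting the root), so the depth is the number of divisions: log_2(16384) = 14

The recursion tree depth is log_2(16384) = 14. At each level, the problem size is divided by 2, so it takes 14 divisions to reduce to a base case of size 1. The algorithm makes 1 recursive call at each level.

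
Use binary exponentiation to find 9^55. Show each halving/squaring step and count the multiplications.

Computing 9^55 by squaring (build up from 9^1; each line after the first costs one multiplication):

9^1 = 9
9^2 = (9^1)^2 = 9^2 = 81
9^3 = 9 * 9^2 = 9 * 81 = 729
9^6 = (9^3)^2 = 729^2 = 531441
9^12 = (9^6)^2 = 531441^2 = 282429536481
9^13 = 9 * 9^12 = 9 * 282429536481 = 2541865828329
9^26 = (9^13)^2 = 2541865828329^2 = 6461081889226673298932241
9^27 = 9 * 9^26 = 9 * 6461081889226673298932241 = 58149737003040059690390169
9^54 = (9^27)^2 = 58149737003040059690390169^2 = 3381391913522726342930221472392241170198527451848561
9^55 = 9 * 9^54 = 9 * 3381391913522726342930221472392241170198527451848561 = 30432527221704537086371993251530170531786747066637049

Result: 30432527221704537086371993251530170531786747066637049
Multiplications needed: 9 (9 lines after 9^1)

9^55 = 30432527221704537086371993251530170531786747066637049. Using exponentiation by squaring, this requires 9 multiplications. The key idea: if the exponent is even, square the half-power; if odd, multiply by the base once.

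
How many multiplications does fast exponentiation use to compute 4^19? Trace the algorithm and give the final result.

Computing 4^19 by squaring (build up from 4^1; each line after the first costs one multiplication):

4^1 = 4
4^2 = (4^1)^2 = 4^2 = 16
4^4 = (4^2)^2 = 16^2 = 256
4^8 = (4^4)^2 = 256^2 = 65536
4^9 = 4 * 4^8 = 4 * 65536 = 262144
4^18 = (4^9)^2 = 262144^2 = 68719476736
4^19 = 4 * 4^18 = 4 * 68719476736 = 274877906944

Result: 274877906944
Multiplications needed: 6 (6 lines after 4^1)

4^19 = 274877906944. Using exponentiation by squaring, this requires 6 multiplications. The key idea: if the exponent is even, square the half-power; if odd, multiply by the base once.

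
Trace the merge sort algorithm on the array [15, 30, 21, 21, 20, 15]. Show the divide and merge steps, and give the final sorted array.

Merge sort trace:

Split: [15, 30, 21, 21, 20, 15] -> [15, 30, 21] and [21, 20, 15]
  Split: [15, 30, 21] -> [15] and [30, 21]
    Split: [30, 21] -> [30] and [21]
    Merge: [30] + [21] -> [21, 30]
  Merge: [15] + [21, 30] -> [15, 21, 30]
  Split: [21, 20, 15] -> [21] and [20, 15]
    Split: [20, 15] -> [20] and [15]
    Merge: [20] + [15] -> [15, 20]
  Merge: [21] + [15, 20] -> [15, 20, 21]
Merge: [15, 21, 30] + [15, 20, 21] -> [15, 15, 20, 21, 21, 30]

Final sorted array: [15, 15, 20, 21, 21, 30]

The merge sort proceeds by recursively splitting the array and merging sorted halves.
After all merges, the sorted array is [15, 15, 20, 21, 21, 30].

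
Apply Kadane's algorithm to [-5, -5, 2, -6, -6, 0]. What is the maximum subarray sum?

Using Kadane's algorithm on [-5, -5, 2, -6, -6, 0]:

Scanning through the array:
Position 1 (value -5): max_ending_here = -5, max_so_far = -5
Position 2 (value 2): max_ending_here = 2, max_so_far = 2
Position 3 (value -6): max_ending_here = -4, max_so_far = 2
Position 4 (value -6): max_ending_here = -6, max_so_far = 2
Position 5 (value 0): max_ending_here = 0, max_so_far = 2

Maximum subarray: [2]
Maximum sum: 2

The maximum subarray is [2] with sum 2. This subarray runs from index 2 to index 2.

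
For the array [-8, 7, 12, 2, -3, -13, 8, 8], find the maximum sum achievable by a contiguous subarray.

Using Kadane's algorithm on [-8, 7, 12, 2, -3, -13, 8, 8]:

Scanning through the array:
Position 1 (value 7): max_ending_here = 7, max_so_far = 7
Position 2 (value 12): max_ending_here = 19, max_so_far = 19
Position 3 (value 2): max_ending_here = 21, max_so_far = 21
Position 4 (value -3): max_ending_here = 18, max_so_far = 21
Position 5 (value -13): max_ending_here = 5, max_so_far = 21
Position 6 (value 8): max_ending_here = 13, max_so_far = 21
Position 7 (value 8): max_ending_here = 21, max_so_far = 21

Maximum subarray: [7, 12, 2]
Maximum sum: 21

The maximum subarray is [7, 12, 2] with sum 21. This subarray runs from index 1 to index 3.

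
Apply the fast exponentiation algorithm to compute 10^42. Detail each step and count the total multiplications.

Computing 10^42 by squaring (build up from 10^1; each line after the first costs one multiplication):

10^1 = 10
10^2 = (10^1)^2 = 10^2 = 100
10^4 = (10^2)^2 = 100^2 = 10000
10^5 = 10 * 10^4 = 10 * 10000 = 100000
10^10 = (10^5)^2 = 100000^2 = 10000000000
10^20 = (10^10)^2 = 10000000000^2 = 100000000000000000000
10^21 = 10 * 10^20 = 10 * 100000000000000000000 = 1000000000000000000000
10^42 = (10^21)^2 = 1000000000000000000000^2 = 1000000000000000000000000000000000000000000

Result: 1000000000000000000000000000000000000000000
Multiplications needed: 7 (7 lines after 10^1)

10^42 = 1000000000000000000000000000000000000000000. Using exponentiation by squaring, this requires 7 multiplications. The key idea: if the exponent is even, square the half-power; if odd, multiply by the base once.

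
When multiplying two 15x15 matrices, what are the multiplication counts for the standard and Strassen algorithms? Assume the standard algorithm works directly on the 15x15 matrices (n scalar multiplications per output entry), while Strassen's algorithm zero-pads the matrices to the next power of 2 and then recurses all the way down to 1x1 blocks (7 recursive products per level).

Matrix multiplication for 15x15 matrices:

Strassen's algorithm requires power-of-2 dimensions. Pad 15x15 to 16x16 (next power of 2).

Standard algorithm: 15^3 = 3375 multiplications
Strassen's algorithm: 7^(log2(16)) = 7^4 = 2401 multiplications
Savings: 3375 - 2401 = 974 multiplications

Standard: 3375 multiplications (15^3). Strassen: 2401 multiplications (7^4, after padding to 16x16). Strassen reduces 8 recursive multiplications to 7 at each level.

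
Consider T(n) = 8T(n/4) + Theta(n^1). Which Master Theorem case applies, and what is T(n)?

Master Theorem for T(n) = 8T(n/4) + O(n^1):

a = 8, b = 4, c = 1
log_b(a) = log_4(8) = 1.5000

Case 1: c = 1 < log_4(8) = 1.5000
T(n) = O(n^(log_4 8))

For T(n) = 8T(n/4) + O(n^1): log_4(8) = 1.5000. This is Case 1 of the Master Theorem (c < log_b(a), work dominated by leaves), giving O(n^(log_4 8)).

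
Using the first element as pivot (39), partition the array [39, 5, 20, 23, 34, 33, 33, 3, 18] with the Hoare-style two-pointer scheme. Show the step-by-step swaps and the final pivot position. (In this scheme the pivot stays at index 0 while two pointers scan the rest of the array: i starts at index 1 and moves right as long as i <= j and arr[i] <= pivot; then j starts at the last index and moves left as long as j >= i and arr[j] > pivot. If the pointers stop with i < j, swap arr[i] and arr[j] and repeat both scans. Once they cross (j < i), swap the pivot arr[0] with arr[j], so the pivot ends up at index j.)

Hoare-style two-pointer partition with pivot = 39:

Initial array: [39, 5, 20, 23, 34, 33, 33, 3, 18]

Pointers start at i = 1, j = 8.
i ends at 9, j ends at 8: the pointers have crossed (j < i), so scanning stops.

Swap pivot arr[0] with arr[8] to place pivot at position 8: [18, 5, 20, 23, 34, 33, 33, 3, 39]
Pivot position: 8

After partitioning with pivot 39, the array becomes [18, 5, 20, 23, 34, 33, 33, 3, 39]. The pivot is placed at index 8. All elements to the left of the pivot are <= 39, and all elements to the right are > 39.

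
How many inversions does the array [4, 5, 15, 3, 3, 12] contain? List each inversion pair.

Finding inversions in [4, 5, 15, 3, 3, 12]:

(0, 3): arr[0]=4 > arr[3]=3
(0, 4): arr[0]=4 > arr[4]=3
(1, 3): arr[1]=5 > arr[3]=3
(1, 4): arr[1]=5 > arr[4]=3
(2, 3): arr[2]=15 > arr[3]=3
(2, 4): arr[2]=15 > arr[4]=3
(2, 5): arr[2]=15 > arr[5]=12

Total inversions: 7

The array has 7 inversion(s): (0,3), (0,4), (1,3), (1,4), (2,3), (2,4), (2,5). Each pair (i,j) satisfies i < j and arr[i] > arr[j].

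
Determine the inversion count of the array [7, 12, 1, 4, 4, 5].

Finding inversions in [7, 12, 1, 4, 4, 5]:

(0, 2): arr[0]=7 > arr[2]=1
(0, 3): arr[0]=7 > arr[3]=4
(0, 4): arr[0]=7 > arr[4]=4
(0, 5): arr[0]=7 > arr[5]=5
(1, 2): arr[1]=12 > arr[2]=1
(1, 3): arr[1]=12 > arr[3]=4
(1, 4): arr[1]=12 > arr[4]=4
(1, 5): arr[1]=12 > arr[5]=5

Total inversions: 8

The array has 8 inversion(s): (0,2), (0,3), (0,4), (0,5), (1,2), (1,3), (1,4), (1,5). Each pair (i,j) satisfies i < j and arr[i] > arr[j].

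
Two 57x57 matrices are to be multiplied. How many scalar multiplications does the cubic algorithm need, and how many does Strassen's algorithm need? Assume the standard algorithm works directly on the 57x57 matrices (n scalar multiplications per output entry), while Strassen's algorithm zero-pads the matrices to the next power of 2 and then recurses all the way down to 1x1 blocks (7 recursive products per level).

Matrix multiplication for 57x57 matrices:

Strassen's algorithm requires power-of-2 dimensions. Pad 57x57 to 64x64 (next power of 2).

Standard algorithm: 57^3 = 185193 multiplications
Strassen's algorithm: 7^(log2(64)) = 7^6 = 117649 multiplications
Savings: 185193 - 117649 = 67544 multiplications

Standard: 185193 multiplications (57^3). Strassen: 117649 multiplications (7^6, after padding to 64x64). Strassen reduces 8 recursive multiplications to 7 at each level.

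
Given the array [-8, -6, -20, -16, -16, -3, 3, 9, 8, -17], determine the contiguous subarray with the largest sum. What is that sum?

Using Kadane's algorithm on [-8, -6, -20, -16, -16, -3, 3, 9, 8, -17]:

Scanning through the array:
Position 1 (value -6): max_ending_here = -6, max_so_far = -6
Position 2 (value -20): max_ending_here = -20, max_so_far = -6
Position 3 (value -16): max_ending_here = -16, max_so_far = -6
Position 4 (value -16): max_ending_here = -16, max_so_far = -6
Position 5 (value -3): max_ending_here = -3, max_so_far = -3
Position 6 (value 3): max_ending_here = 3, max_so_far = 3
Position 7 (value 9): max_ending_here = 12, max_so_far = 12
Position 8 (value 8): max_ending_here = 20, max_so_far = 20
Position 9 (value -17): max_ending_here = 3, max_so_far = 20

Maximum subarray: [3, 9, 8]
Maximum sum: 20

The maximum subarray is [3, 9, 8] with sum 20. This subarray runs from index 6 to index 8.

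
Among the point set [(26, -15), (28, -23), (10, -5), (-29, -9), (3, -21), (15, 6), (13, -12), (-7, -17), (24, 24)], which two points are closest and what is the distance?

Computing all pairwise distances among 9 points:

d((26, -15), (28, -23)) = 8.2462
d((26, -15), (10, -5)) = 18.868
d((26, -15), (-29, -9)) = 55.3263
d((26, -15), (3, -21)) = 23.7697
d((26, -15), (15, 6)) = 23.7065
d((26, -15), (13, -12)) = 13.3417
d((26, -15), (-7, -17)) = 33.0606
d((26, -15), (24, 24)) = 39.0512
d((28, -23), (10, -5)) = 25.4558
d((28, -23), (-29, -9)) = 58.6941
d((28, -23), (3, -21)) = 25.0799
d((28, -23), (15, 6)) = 31.7805
d((28, -23), (13, -12)) = 18.6011
d((28, -23), (-7, -17)) = 35.5106
d((28, -23), (24, 24)) = 47.1699
d((10, -5), (-29, -9)) = 39.2046
d((10, -5), (3, -21)) = 17.4642
d((10, -5), (15, 6)) = 12.083
d((10, -5), (13, -12)) = 7.6158 <-- minimum
d((10, -5), (-7, -17)) = 20.8087
d((10, -5), (24, 24)) = 32.2025
d((-29, -9), (3, -21)) = 34.176
d((-29, -9), (15, 6)) = 46.4866
d((-29, -9), (13, -12)) = 42.107
d((-29, -9), (-7, -17)) = 23.4094
d((-29, -9), (24, 24)) = 62.434
d((3, -21), (15, 6)) = 29.5466
d((3, -21), (13, -12)) = 13.4536
d((3, -21), (-7, -17)) = 10.7703
d((3, -21), (24, 24)) = 49.6588
d((15, 6), (13, -12)) = 18.1108
d((15, 6), (-7, -17)) = 31.8277
d((15, 6), (24, 24)) = 20.1246
d((13, -12), (-7, -17)) = 20.6155
d((13, -12), (24, 24)) = 37.6431
d((-7, -17), (24, 24)) = 51.4004

Closest pair: (10, -5) and (13, -12) with distance 7.6158

The closest pair is (10, -5) and (13, -12) with Euclidean distance 7.6158. For 9 points, brute-force pairwise comparison is shown above. For large n, the divide-and-conquer algorithm (sort by x, recurse on halves, check the dividing strip) achieves O(n log n).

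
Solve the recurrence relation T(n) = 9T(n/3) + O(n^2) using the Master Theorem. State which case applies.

Master Theorem for T(n) = 9T(n/3) + O(n^2):

a = 9, b = 3, c = 2
log_b(a) = log_3(9) = 2.0000

Case 2: c = 2 = log_3(9) = 2.0000
T(n) = O(n^2 log n) = O(n^2 log n)

For T(n) = 9T(n/3) + O(n^2): log_3(9) = 2.0000. This is Case 2 of the Master Theorem (c = log_b(a), equal work at all levels), giving O(n^2 log n).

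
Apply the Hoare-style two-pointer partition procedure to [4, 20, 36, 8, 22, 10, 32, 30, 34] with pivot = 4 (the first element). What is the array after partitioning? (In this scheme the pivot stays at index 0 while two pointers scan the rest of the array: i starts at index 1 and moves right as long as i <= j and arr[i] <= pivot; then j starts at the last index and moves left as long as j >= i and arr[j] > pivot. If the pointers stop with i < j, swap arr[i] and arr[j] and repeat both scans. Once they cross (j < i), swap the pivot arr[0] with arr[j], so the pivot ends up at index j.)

Hoare-style two-pointer partition with pivot = 4:

Initial array: [4, 20, 36, 8, 22, 10, 32, 30, 34]

Pointers start at i = 1, j = 8.
i ends at 1, j ends at 0: the pointers have crossed (j < i), so scanning stops.

j = 0, so swapping arr[0] with arr[j] leaves the pivot at position 0: [4, 20, 36, 8, 22, 10, 32, 30, 34]
Pivot position: 0

After partitioning with pivot 4, the array becomes [4, 20, 36, 8, 22, 10, 32, 30, 34]. The pivot is placed at index 0. All elements to the left of the pivot are <= 4, and all elements to the right are > 4.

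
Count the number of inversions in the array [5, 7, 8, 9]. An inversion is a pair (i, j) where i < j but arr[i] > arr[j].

Finding inversions in [5, 7, 8, 9]:


Total inversions: 0

The array has 0 inversions. It is already sorted.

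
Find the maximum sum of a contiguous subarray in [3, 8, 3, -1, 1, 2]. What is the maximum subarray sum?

Using Kadane's algorithm on [3, 8, 3, -1, 1, 2]:

Scanning through the array:
Position 1 (value 8): max_ending_here = 11, max_so_far = 11
Position 2 (value 3): max_ending_here = 14, max_so_far = 14
Position 3 (value -1): max_ending_here = 13, max_so_far = 14
Position 4 (value 1): max_ending_here = 14, max_so_far = 14
Position 5 (value 2): max_ending_here = 16, max_so_far = 16

Maximum subarray: [3, 8, 3, -1, 1, 2]
Maximum sum: 16

The maximum subarray is [3, 8, 3, -1, 1, 2] with sum 16. This subarray runs from index 0 to index 5.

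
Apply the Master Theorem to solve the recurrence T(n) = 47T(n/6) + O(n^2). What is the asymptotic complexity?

Master Theorem for T(n) = 47T(n/6) + O(n^2):

a = 47, b = 6, c = 2
log_b(a) = log_6(47) = 2.1488

Case 1: c = 2 < log_6(47) = 2.1488
T(n) = O(n^(log_6 47))

For T(n) = 47T(n/6) + O(n^2): log_6(47) = 2.1488. This is Case 1 of the Master Theorem (c < log_b(a), work dominated by leaves), giving O(n^(log_6 47)).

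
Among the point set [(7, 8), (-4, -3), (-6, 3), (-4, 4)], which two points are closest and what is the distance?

Computing all pairwise distances among 4 points:

d((7, 8), (-4, -3)) = 15.5563
d((7, 8), (-6, 3)) = 13.9284
d((7, 8), (-4, 4)) = 11.7047
d((-4, -3), (-6, 3)) = 6.3246
d((-4, -3), (-4, 4)) = 7.0
d((-6, 3), (-4, 4)) = 2.2361 <-- minimum

Closest pair: (-6, 3) and (-4, 4) with distance 2.2361

The closest pair is (-6, 3) and (-4, 4) with Euclidean distance 2.2361. For 4 points, brute-force pairwise comparison is shown above. For large n, the divide-and-conquer algorithm (sort by x, recurse on halves, check the dividing strip) achieves O(n log n).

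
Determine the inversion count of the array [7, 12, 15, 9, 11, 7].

Finding inversions in [7, 12, 15, 9, 11, 7]:

(1, 3): arr[1]=12 > arr[3]=9
(1, 4): arr[1]=12 > arr[4]=11
(1, 5): arr[1]=12 > arr[5]=7
(2, 3): arr[2]=15 > arr[3]=9
(2, 4): arr[2]=15 > arr[4]=11
(2, 5): arr[2]=15 > arr[5]=7
(3, 5): arr[3]=9 > arr[5]=7
(4, 5): arr[4]=11 > arr[5]=7

Total inversions: 8

The array has 8 inversion(s): (1,3), (1,4), (1,5), (2,3), (2,4), (2,5), (3,5), (4,5). Each pair (i,j) satisfies i < j and arr[i] > arr[j].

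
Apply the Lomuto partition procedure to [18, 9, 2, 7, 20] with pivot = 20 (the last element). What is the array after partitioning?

Lomuto partition with pivot = 20:

Initial array: [18, 9, 2, 7, 20]

arr[0]=18 <= 20: swap with position 0, array becomes [18, 9, 2, 7, 20]
arr[1]=9 <= 20: swap with position 1, array becomes [18, 9, 2, 7, 20]
arr[2]=2 <= 20: swap with position 2, array becomes [18, 9, 2, 7, 20]
arr[3]=7 <= 20: swap with position 3, array becomes [18, 9, 2, 7, 20]

Place pivot at position 4: [18, 9, 2, 7, 20]
Pivot position: 4

After partitioning with pivot 20, the array becomes [18, 9, 2, 7, 20]. The pivot is placed at index 4. All elements to the left of the pivot are <= 20, and all elements to the right are > 20.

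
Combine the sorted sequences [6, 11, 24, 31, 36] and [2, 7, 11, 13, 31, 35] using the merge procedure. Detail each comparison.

Merging process:

Compare 6 vs 2: take 2 from right. Merged: [2]
Compare 6 vs 7: take 6 from left. Merged: [2, 6]
Compare 11 vs 7: take 7 from right. Merged: [2, 6, 7]
Compare 11 vs 11: take 11 from left. Merged: [2, 6, 7, 11]
Compare 24 vs 11: take 11 from right. Merged: [2, 6, 7, 11, 11]
Compare 24 vs 13: take 13 from right. Merged: [2, 6, 7, 11, 11, 13]
Compare 24 vs 31: take 24 from left. Merged: [2, 6, 7, 11, 11, 13, 24]
Compare 31 vs 31: take 31 from left. Merged: [2, 6, 7, 11, 11, 13, 24, 31]
Compare 36 vs 31: take 31 from right. Merged: [2, 6, 7, 11, 11, 13, 24, 31, 31]
Compare 36 vs 35: take 35 from right. Merged: [2, 6, 7, 11, 11, 13, 24, 31, 31, 35]
Append remaining from left: [36]. Merged: [2, 6, 7, 11, 11, 13, 24, 31, 31, 35, 36]

Final merged array: [2, 6, 7, 11, 11, 13, 24, 31, 31, 35, 36]
Total comparisons: 10

The merged array is [2, 6, 7, 11, 11, 13, 24, 31, 31, 35, 36], requiring 10 comparisons. The merge step runs in O(n) time where n is the total number of elements.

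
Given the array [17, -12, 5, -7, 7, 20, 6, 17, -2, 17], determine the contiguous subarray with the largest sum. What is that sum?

Using Kadane's algorithm on [17, -12, 5, -7, 7, 20, 6, 17, -2, 17]:

Scanning through the array:
Position 1 (value -12): max_ending_here = 5, max_so_far = 17
Position 2 (value 5): max_ending_here = 10, max_so_far = 17
Position 3 (value -7): max_ending_here = 3, max_so_far = 17
Position 4 (value 7): max_ending_here = 10, max_so_far = 17
Position 5 (value 20): max_ending_here = 30, max_so_far = 30
Position 6 (value 6): max_ending_here = 36, max_so_far = 36
Position 7 (value 17): max_ending_here = 53, max_so_far = 53
Position 8 (value -2): max_ending_here = 51, max_so_far = 53
Position 9 (value 17): max_ending_here = 68, max_so_far = 68

Maximum subarray: [17, -12, 5, -7, 7, 20, 6, 17, -2, 17]
Maximum sum: 68

The maximum subarray is [17, -12, 5, -7, 7, 20, 6, 17, -2, 17] with sum 68. This subarray runs from index 0 to index 9.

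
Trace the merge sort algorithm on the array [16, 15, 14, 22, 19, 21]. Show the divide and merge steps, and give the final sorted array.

Merge sort trace:

Split: [16, 15, 14, 22, 19, 21] -> [16, 15, 14] and [22, 19, 21]
  Split: [16, 15, 14] -> [16] and [15, 14]
    Split: [15, 14] -> [15] and [14]
    Merge: [15] + [14] -> [14, 15]
  Merge: [16] + [14, 15] -> [14, 15, 16]
  Split: [22, 19, 21] -> [22] and [19, 21]
    Split: [19, 21] -> [19] and [21]
    Merge: [19] + [21] -> [19, 21]
  Merge: [22] + [19, 21] -> [19, 21, 22]
Merge: [14, 15, 16] + [19, 21, 22] -> [14, 15, 16, 19, 21, 22]

Final sorted array: [14, 15, 16, 19, 21, 22]

The merge sort proceeds by recursively splitting the array and merging sorted halves.
After all merges, the sorted array is [14, 15, 16, 19, 21, 22].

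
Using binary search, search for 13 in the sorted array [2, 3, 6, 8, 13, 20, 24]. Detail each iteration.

Binary search for 13 in [2, 3, 6, 8, 13, 20, 24]:

lo=0, hi=6, mid=3, arr[mid]=8 -> 8 < 13, search right half
lo=4, hi=6, mid=5, arr[mid]=20 -> 20 > 13, search left half
lo=4, hi=4, mid=4, arr[mid]=13 -> Found target at index 4!

Binary search finds 13 at index 4 after 3 comparisons. The search repeatedly halves the search space by comparing with the middle element.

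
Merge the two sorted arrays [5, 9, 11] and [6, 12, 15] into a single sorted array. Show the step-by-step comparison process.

Merging process:

Compare 5 vs 6: take 5 from left. Merged: [5]
Compare 9 vs 6: take 6 from right. Merged: [5, 6]
Compare 9 vs 12: take 9 from left. Merged: [5, 6, 9]
Compare 11 vs 12: take 11 from left. Merged: [5, 6, 9, 11]
Append remaining from right: [12, 15]. Merged: [5, 6, 9, 11, 12, 15]

Final merged array: [5, 6, 9, 11, 12, 15]
Total comparisons: 4

The merged array is [5, 6, 9, 11, 12, 15], requiring 4 comparisons. The merge step runs in O(n) time where n is the total number of elements.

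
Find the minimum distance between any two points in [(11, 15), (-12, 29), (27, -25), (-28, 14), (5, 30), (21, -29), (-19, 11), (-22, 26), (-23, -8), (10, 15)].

Computing all pairwise distances among 10 points:

d((11, 15), (-12, 29)) = 26.9258
d((11, 15), (27, -25)) = 43.0813
d((11, 15), (-28, 14)) = 39.0128
d((11, 15), (5, 30)) = 16.1555
d((11, 15), (21, -29)) = 45.1221
d((11, 15), (-19, 11)) = 30.2655
d((11, 15), (-22, 26)) = 34.7851
d((11, 15), (-23, -8)) = 41.0488
d((11, 15), (10, 15)) = 1.0 <-- minimum
d((-12, 29), (27, -25)) = 66.6108
d((-12, 29), (-28, 14)) = 21.9317
d((-12, 29), (5, 30)) = 17.0294
d((-12, 29), (21, -29)) = 66.7308
d((-12, 29), (-19, 11)) = 19.3132
d((-12, 29), (-22, 26)) = 10.4403
d((-12, 29), (-23, -8)) = 38.6005
d((-12, 29), (10, 15)) = 26.0768
d((27, -25), (-28, 14)) = 67.424
d((27, -25), (5, 30)) = 59.2368
d((27, -25), (21, -29)) = 7.2111
d((27, -25), (-19, 11)) = 58.4123
d((27, -25), (-22, 26)) = 70.7248
d((27, -25), (-23, -8)) = 52.811
d((27, -25), (10, 15)) = 43.4626
d((-28, 14), (5, 30)) = 36.6742
d((-28, 14), (21, -29)) = 65.192
d((-28, 14), (-19, 11)) = 9.4868
d((-28, 14), (-22, 26)) = 13.4164
d((-28, 14), (-23, -8)) = 22.561
d((-28, 14), (10, 15)) = 38.0132
d((5, 30), (21, -29)) = 61.131
d((5, 30), (-19, 11)) = 30.6105
d((5, 30), (-22, 26)) = 27.2947
d((5, 30), (-23, -8)) = 47.2017
d((5, 30), (10, 15)) = 15.8114
d((21, -29), (-19, 11)) = 56.5685
d((21, -29), (-22, 26)) = 69.814
d((21, -29), (-23, -8)) = 48.7545
d((21, -29), (10, 15)) = 45.3542
d((-19, 11), (-22, 26)) = 15.2971
d((-19, 11), (-23, -8)) = 19.4165
d((-19, 11), (10, 15)) = 29.2746
d((-22, 26), (-23, -8)) = 34.0147
d((-22, 26), (10, 15)) = 33.8378
d((-23, -8), (10, 15)) = 40.2244

Closest pair: (11, 15) and (10, 15) with distance 1.0

The closest pair is (11, 15) and (10, 15) with Euclidean distance 1.0. For 10 points, brute-force pairwise comparison is shown above. For large n, the divide-and-conquer algorithm (sort by x, recurse on halves, check the dividing strip) achieves O(n log n).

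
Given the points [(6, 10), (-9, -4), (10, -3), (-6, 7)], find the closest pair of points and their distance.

Computing all pairwise distances among 4 points:

d((6, 10), (-9, -4)) = 20.5183
d((6, 10), (10, -3)) = 13.6015
d((6, 10), (-6, 7)) = 12.3693
d((-9, -4), (10, -3)) = 19.0263
d((-9, -4), (-6, 7)) = 11.4018 <-- minimum
d((10, -3), (-6, 7)) = 18.868

Closest pair: (-9, -4) and (-6, 7) with distance 11.4018

The closest pair is (-9, -4) and (-6, 7) with Euclidean distance 11.4018. For 4 points, brute-force pairwise comparison is shown above. For large n, the divide-and-conquer algorithm (sort by x, recurse on halves, check the dividing strip) achieves O(n log n).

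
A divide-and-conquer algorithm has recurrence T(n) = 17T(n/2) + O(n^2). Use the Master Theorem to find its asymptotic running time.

Master Theorem for T(n) = 17T(n/2) + O(n^2):

a = 17, b = 2, c = 2
log_b(a) = log_2(17) = 4.0875

Case 1: c = 2 < log_2(17) = 4.0875
T(n) = O(n^(log_2 17))

For T(n) = 17T(n/2) + O(n^2): log_2(17) = 4.0875. This is Case 1 of the Master Theorem (c < log_b(a), work dominated by leaves), giving O(n^(log_2 17)).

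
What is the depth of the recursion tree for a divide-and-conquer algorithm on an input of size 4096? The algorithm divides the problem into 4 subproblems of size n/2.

For divide and conquer with division factor 2:

Problem sizes at each level:
Level 0: 4096
Level 1: 2048
Level 2: 1024
Level 3: 512
Level 4: 256
Level 5: 128
Level 6: 64
Level 7: 32
Level 8: 16
Level 9: 8
Level 10: 4
Level 11: 2
Level 12: 1

The root is level 0 and the size-1 base case is level 12 (the tree spans levels 0 through 12, i.e. 13 levels counting the root), so the depth is the number of divisions: log_2(4096) = 12

The recursion tree depth is log_2(4096) = 12. At each level, the problem size is divided by 2, so it takes 12 divisions to reduce to a base case of size 1. The algorithm makes 4 recursive calls at each level.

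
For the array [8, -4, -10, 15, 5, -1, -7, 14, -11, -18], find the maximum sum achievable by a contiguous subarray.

Using Kadane's algorithm on [8, -4, -10, 15, 5, -1, -7, 14, -11, -18]:

Scanning through the array:
Position 1 (value -4): max_ending_here = 4, max_so_far = 8
Position 2 (value -10): max_ending_here = -6, max_so_far = 8
Position 3 (value 15): max_ending_here = 15, max_so_far = 15
Position 4 (value 5): max_ending_here = 20, max_so_far = 20
Position 5 (value -1): max_ending_here = 19, max_so_far = 20
Position 6 (value -7): max_ending_here = 12, max_so_far = 20
Position 7 (value 14): max_ending_here = 26, max_so_far = 26
Position 8 (value -11): max_ending_here = 15, max_so_far = 26
Position 9 (value -18): max_ending_here = -3, max_so_far = 26

Maximum subarray: [15, 5, -1, -7, 14]
Maximum sum: 26

The maximum subarray is [15, 5, -1, -7, 14] with sum 26. This subarray runs from index 3 to index 7.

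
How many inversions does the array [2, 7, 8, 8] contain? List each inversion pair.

Finding inversions in [2, 7, 8, 8]:


Total inversions: 0

The array has 0 inversions. It is already sorted.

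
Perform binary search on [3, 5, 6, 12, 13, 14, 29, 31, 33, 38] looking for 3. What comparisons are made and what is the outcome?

Binary search for 3 in [3, 5, 6, 12, 13, 14, 29, 31, 33, 38]:

lo=0, hi=9, mid=4, arr[mid]=13 -> 13 > 3, search left half
lo=0, hi=3, mid=1, arr[mid]=5 -> 5 > 3, search left half
lo=0, hi=0, mid=0, arr[mid]=3 -> Found target at index 0!

Binary search finds 3 at index 0 after 3 comparisons. The search repeatedly halves the search space by comparing with the middle element.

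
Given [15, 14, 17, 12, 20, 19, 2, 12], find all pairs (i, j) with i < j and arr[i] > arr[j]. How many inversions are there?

Finding inversions in [15, 14, 17, 12, 20, 19, 2, 12]:

(0, 1): arr[0]=15 > arr[1]=14
(0, 3): arr[0]=15 > arr[3]=12
(0, 6): arr[0]=15 > arr[6]=2
(0, 7): arr[0]=15 > arr[7]=12
(1, 3): arr[1]=14 > arr[3]=12
(1, 6): arr[1]=14 > arr[6]=2
(1, 7): arr[1]=14 > arr[7]=12
(2, 3): arr[2]=17 > arr[3]=12
(2, 6): arr[2]=17 > arr[6]=2
(2, 7): arr[2]=17 > arr[7]=12
(3, 6): arr[3]=12 > arr[6]=2
(4, 5): arr[4]=20 > arr[5]=19
(4, 6): arr[4]=20 > arr[6]=2
(4, 7): arr[4]=20 > arr[7]=12
(5, 6): arr[5]=19 > arr[6]=2
(5, 7): arr[5]=19 > arr[7]=12

Total inversions: 16

The array has 16 inversion(s): (0,1), (0,3), (0,6), (0,7), (1,3), (1,6), (1,7), (2,3), (2,6), (2,7), (3,6), (4,5), (4,6), (4,7), (5,6), (5,7). Each pair (i,j) satisfies i < j and arr[i] > arr[j].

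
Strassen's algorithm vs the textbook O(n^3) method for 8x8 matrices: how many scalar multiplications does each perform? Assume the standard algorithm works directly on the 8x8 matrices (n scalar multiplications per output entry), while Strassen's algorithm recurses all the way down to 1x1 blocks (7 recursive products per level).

Matrix multiplication for 8x8 matrices:

Standard algorithm: 8^3 = 512 multiplications
Strassen's algorithm: 7^(log2(8)) = 7^3 = 343 multiplications
Savings: 512 - 343 = 169 multiplications

Standard: 512 multiplications (8^3). Strassen: 343 multiplications (7^3). Strassen reduces 8 recursive multiplications to 7 at each level.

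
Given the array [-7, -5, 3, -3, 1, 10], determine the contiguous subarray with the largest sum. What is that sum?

Using Kadane's algorithm on [-7, -5, 3, -3, 1, 10]:

Scanning through the array:
Position 1 (value -5): max_ending_here = -5, max_so_far = -5
Position 2 (value 3): max_ending_here = 3, max_so_far = 3
Position 3 (value -3): max_ending_here = 0, max_so_far = 3
Position 4 (value 1): max_ending_here = 1, max_so_far = 3
Position 5 (value 10): max_ending_here = 11, max_so_far = 11

Maximum subarray: [3, -3, 1, 10]
Maximum sum: 11

The maximum subarray is [3, -3, 1, 10] with sum 11. This subarray runs from index 2 to index 5.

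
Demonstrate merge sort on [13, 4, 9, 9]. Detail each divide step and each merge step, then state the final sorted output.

Merge sort trace:

Split: [13, 4, 9, 9] -> [13, 4] and [9, 9]
  Split: [13, 4] -> [13] and [4]
  Merge: [13] + [4] -> [4, 13]
  Split: [9, 9] -> [9] and [9]
  Merge: [9] + [9] -> [9, 9]
Merge: [4, 13] + [9, 9] -> [4, 9, 9, 13]

Final sorted array: [4, 9, 9, 13]

The merge sort proceeds by recursively splitting the array and merging sorted halves.
After all merges, the sorted array is [4, 9, 9, 13].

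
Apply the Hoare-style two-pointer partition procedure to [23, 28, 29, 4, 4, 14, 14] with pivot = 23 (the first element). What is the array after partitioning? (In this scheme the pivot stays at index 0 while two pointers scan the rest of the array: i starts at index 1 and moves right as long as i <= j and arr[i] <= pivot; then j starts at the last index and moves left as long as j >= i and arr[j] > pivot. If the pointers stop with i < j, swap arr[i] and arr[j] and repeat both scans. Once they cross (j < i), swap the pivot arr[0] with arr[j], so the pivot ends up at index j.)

Hoare-style two-pointer partition with pivot = 23:

Initial array: [23, 28, 29, 4, 4, 14, 14]

Pointers start at i = 1, j = 6.
i stops at index 1 (arr[1]=28 > 23), j stops at index 6 (arr[6]=14 <= 23): swap arr[1] and arr[6], array becomes [23, 14, 29, 4, 4, 14, 28]
i stops at index 2 (arr[2]=29 > 23), j stops at index 5 (arr[5]=14 <= 23): swap arr[2] and arr[5], array becomes [23, 14, 14, 4, 4, 29, 28]
i ends at 5, j ends at 4: the pointers have crossed (j < i), so scanning stops.

Swap pivot arr[0] with arr[4] to place pivot at position 4: [4, 14, 14, 4, 23, 29, 28]
Pivot position: 4

After partitioning with pivot 23, the array becomes [4, 14, 14, 4, 23, 29, 28]. The pivot is placed at index 4. All elements to the left of the pivot are <= 23, and all elements to the right are > 23.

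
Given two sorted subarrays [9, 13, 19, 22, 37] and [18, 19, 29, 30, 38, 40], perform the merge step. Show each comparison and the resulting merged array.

Merging process:

Compare 9 vs 18: take 9 from left. Merged: [9]
Compare 13 vs 18: take 13 from left. Merged: [9, 13]
Compare 19 vs 18: take 18 from right. Merged: [9, 13, 18]
Compare 19 vs 19: take 19 from left. Merged: [9, 13, 18, 19]
Compare 22 vs 19: take 19 from right. Merged: [9, 13, 18, 19, 19]
Compare 22 vs 29: take 22 from left. Merged: [9, 13, 18, 19, 19, 22]
Compare 37 vs 29: take 29 from right. Merged: [9, 13, 18, 19, 19, 22, 29]
Compare 37 vs 30: take 30 from right. Merged: [9, 13, 18, 19, 19, 22, 29, 30]
Compare 37 vs 38: take 37 from left. Merged: [9, 13, 18, 19, 19, 22, 29, 30, 37]
Append remaining from right: [38, 40]. Merged: [9, 13, 18, 19, 19, 22, 29, 30, 37, 38, 40]

Final merged array: [9, 13, 18, 19, 19, 22, 29, 30, 37, 38, 40]
Total comparisons: 9

The merged array is [9, 13, 18, 19, 19, 22, 29, 30, 37, 38, 40], requiring 9 comparisons. The merge step runs in O(n) time where n is the total number of elements.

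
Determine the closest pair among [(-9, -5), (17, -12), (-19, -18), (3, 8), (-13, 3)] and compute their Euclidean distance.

Computing all pairwise distances among 5 points:

d((-9, -5), (17, -12)) = 26.9258
d((-9, -5), (-19, -18)) = 16.4012
d((-9, -5), (3, 8)) = 17.6918
d((-9, -5), (-13, 3)) = 8.9443 <-- minimum
d((17, -12), (-19, -18)) = 36.4966
d((17, -12), (3, 8)) = 24.4131
d((17, -12), (-13, 3)) = 33.541
d((-19, -18), (3, 8)) = 34.0588
d((-19, -18), (-13, 3)) = 21.8403
d((3, 8), (-13, 3)) = 16.7631

Closest pair: (-9, -5) and (-13, 3) with distance 8.9443

The closest pair is (-9, -5) and (-13, 3) with Euclidean distance 8.9443. For 5 points, brute-force pairwise comparison is shown above. For large n, the divide-and-conquer algorithm (sort by x, recurse on halves, check the dividing strip) achieves O(n log n).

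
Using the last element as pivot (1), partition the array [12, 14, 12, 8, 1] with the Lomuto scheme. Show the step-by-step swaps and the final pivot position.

Lomuto partition with pivot = 1:

Initial array: [12, 14, 12, 8, 1]

arr[0]=12 > 1: no swap
arr[1]=14 > 1: no swap
arr[2]=12 > 1: no swap
arr[3]=8 > 1: no swap

Place pivot at position 0: [1, 14, 12, 8, 12]
Pivot position: 0

After partitioning with pivot 1, the array becomes [1, 14, 12, 8, 12]. The pivot is placed at index 0. All elements to the left of the pivot are <= 1, and all elements to the right are > 1.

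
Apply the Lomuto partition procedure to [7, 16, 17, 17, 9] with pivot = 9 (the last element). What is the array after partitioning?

Lomuto partition with pivot = 9:

Initial array: [7, 16, 17, 17, 9]

arr[0]=7 <= 9: swap with position 0, array becomes [7, 16, 17, 17, 9]
arr[1]=16 > 9: no swap
arr[2]=17 > 9: no swap
arr[3]=17 > 9: no swap

Place pivot at position 1: [7, 9, 17, 17, 16]
Pivot position: 1

After partitioning with pivot 9, the array becomes [7, 9, 17, 17, 16]. The pivot is placed at index 1. All elements to the left of the pivot are <= 9, and all elements to the right are > 9.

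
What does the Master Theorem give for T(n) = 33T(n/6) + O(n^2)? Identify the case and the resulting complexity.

Master Theorem for T(n) = 33T(n/6) + O(n^2):

a = 33, b = 6, c = 2
log_b(a) = log_6(33) = 1.9514

Case 3: c = 2 > log_6(33) = 1.9514
T(n) = O(n^2) = O(n^2)

For T(n) = 33T(n/6) + O(n^2): log_6(33) = 1.9514. This is Case 3 of the Master Theorem (c > log_b(a), work dominated by root), giving O(n^2).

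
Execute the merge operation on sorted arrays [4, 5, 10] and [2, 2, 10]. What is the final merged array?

Merging process:

Compare 4 vs 2: take 2 from right. Merged: [2]
Compare 4 vs 2: take 2 from right. Merged: [2, 2]
Compare 4 vs 10: take 4 from left. Merged: [2, 2, 4]
Compare 5 vs 10: take 5 from left. Merged: [2, 2, 4, 5]
Compare 10 vs 10: take 10 from left. Merged: [2, 2, 4, 5, 10]
Append remaining from right: [10]. Merged: [2, 2, 4, 5, 10, 10]

Final merged array: [2, 2, 4, 5, 10, 10]
Total comparisons: 5

The merged array is [2, 2, 4, 5, 10, 10], requiring 5 comparisons. The merge step runs in O(n) time where n is the total number of elements.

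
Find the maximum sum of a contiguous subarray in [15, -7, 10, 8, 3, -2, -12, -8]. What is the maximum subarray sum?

Using Kadane's algorithm on [15, -7, 10, 8, 3, -2, -12, -8]:

Scanning through the array:
Position 1 (value -7): max_ending_here = 8, max_so_far = 15
Position 2 (value 10): max_ending_here = 18, max_so_far = 18
Position 3 (value 8): max_ending_here = 26, max_so_far = 26
Position 4 (value 3): max_ending_here = 29, max_so_far = 29
Position 5 (value -2): max_ending_here = 27, max_so_far = 29
Position 6 (value -12): max_ending_here = 15, max_so_far = 29
Position 7 (value -8): max_ending_here = 7, max_so_far = 29

Maximum subarray: [15, -7, 10, 8, 3]
Maximum sum: 29

The maximum subarray is [15, -7, 10, 8, 3] with sum 29. This subarray runs from index 0 to index 4.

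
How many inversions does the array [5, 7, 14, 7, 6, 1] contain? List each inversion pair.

Finding inversions in [5, 7, 14, 7, 6, 1]:

(0, 5): arr[0]=5 > arr[5]=1
(1, 4): arr[1]=7 > arr[4]=6
(1, 5): arr[1]=7 > arr[5]=1
(2, 3): arr[2]=14 > arr[3]=7
(2, 4): arr[2]=14 > arr[4]=6
(2, 5): arr[2]=14 > arr[5]=1
(3, 4): arr[3]=7 > arr[4]=6
(3, 5): arr[3]=7 > arr[5]=1
(4, 5): arr[4]=6 > arr[5]=1

Total inversions: 9

The array has 9 inversion(s): (0,5), (1,4), (1,5), (2,3), (2,4), (2,5), (3,4), (3,5), (4,5). Each pair (i,j) satisfies i < j and arr[i] > arr[j].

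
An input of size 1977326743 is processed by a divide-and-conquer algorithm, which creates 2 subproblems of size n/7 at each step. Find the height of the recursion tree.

For divide and conquer with division factor 7:

Problem sizes at each level:
Level 0: 1977326743
Level 1: 282475249
Level 2: 40353607
Level 3: 5764801
Level 4: 823543
Level 5: 117649
Level 6: 16807
Level 7: 2401
Level 8: 343
Level 9: 49
Level 10: 7
Level 11: 1

The root is level 0 and the size-1 base case is level 11 (the tree spans levels 0 through 11, i.e. 12 levels counting the root), so the depth is the number of divisions: log_7(1977326743) = 11

The recursion tree depth is log_7(1977326743) = 11. At each level, the problem size is divided by 7, so it takes 11 divisions to reduce to a base case of size 1. The algorithm makes 2 recursive calls at each level.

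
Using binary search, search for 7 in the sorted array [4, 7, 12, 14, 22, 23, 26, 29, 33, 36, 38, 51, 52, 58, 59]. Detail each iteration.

Binary search for 7 in [4, 7, 12, 14, 22, 23, 26, 29, 33, 36, 38, 51, 52, 58, 59]:

lo=0, hi=14, mid=7, arr[mid]=29 -> 29 > 7, search left half
lo=0, hi=6, mid=3, arr[mid]=14 -> 14 > 7, search left half
lo=0, hi=2, mid=1, arr[mid]=7 -> Found target at index 1!

Binary search finds 7 at index 1 after 3 comparisons. The search repeatedly halves the search space by comparing with the middle element.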